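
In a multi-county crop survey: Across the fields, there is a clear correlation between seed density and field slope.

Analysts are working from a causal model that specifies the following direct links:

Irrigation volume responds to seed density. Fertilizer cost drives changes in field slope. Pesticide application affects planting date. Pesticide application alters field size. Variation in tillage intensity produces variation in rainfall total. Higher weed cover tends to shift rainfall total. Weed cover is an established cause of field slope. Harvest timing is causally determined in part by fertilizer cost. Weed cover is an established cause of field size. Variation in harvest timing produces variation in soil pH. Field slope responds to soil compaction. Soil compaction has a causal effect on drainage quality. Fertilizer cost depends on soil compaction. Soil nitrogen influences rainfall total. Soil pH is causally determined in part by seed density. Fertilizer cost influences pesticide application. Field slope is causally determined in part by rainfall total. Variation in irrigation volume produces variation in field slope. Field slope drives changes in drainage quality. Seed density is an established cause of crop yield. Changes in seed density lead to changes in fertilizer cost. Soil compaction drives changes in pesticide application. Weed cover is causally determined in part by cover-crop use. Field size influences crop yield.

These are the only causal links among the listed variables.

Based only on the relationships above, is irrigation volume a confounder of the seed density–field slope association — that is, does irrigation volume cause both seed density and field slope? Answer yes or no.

Irrigation volume has no stated causal path to seed density. A confounder must cause both variables, so irrigation volume does not qualify.

no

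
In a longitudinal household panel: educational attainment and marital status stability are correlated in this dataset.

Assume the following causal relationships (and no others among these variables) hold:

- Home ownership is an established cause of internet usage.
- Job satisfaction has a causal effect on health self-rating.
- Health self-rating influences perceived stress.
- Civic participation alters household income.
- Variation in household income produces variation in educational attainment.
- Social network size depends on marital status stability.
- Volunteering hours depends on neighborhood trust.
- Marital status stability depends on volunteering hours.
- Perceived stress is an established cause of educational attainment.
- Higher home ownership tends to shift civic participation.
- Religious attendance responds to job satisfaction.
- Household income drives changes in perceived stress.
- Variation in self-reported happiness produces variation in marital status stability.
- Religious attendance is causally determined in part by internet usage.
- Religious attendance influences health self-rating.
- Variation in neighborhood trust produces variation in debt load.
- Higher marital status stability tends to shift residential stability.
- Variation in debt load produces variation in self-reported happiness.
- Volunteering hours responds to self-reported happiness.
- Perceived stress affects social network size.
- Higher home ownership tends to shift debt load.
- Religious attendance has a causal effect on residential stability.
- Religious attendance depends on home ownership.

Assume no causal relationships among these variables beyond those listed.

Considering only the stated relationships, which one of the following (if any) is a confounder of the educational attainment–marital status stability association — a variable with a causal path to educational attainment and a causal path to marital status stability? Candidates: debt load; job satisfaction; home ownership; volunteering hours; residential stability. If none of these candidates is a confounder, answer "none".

home ownership

Home ownership causes educational attainment (home ownership → civic participation → household income → educational attainment) and also causes marital status stability (home ownership → debt load → self-reported happiness → marital status stability); it is a common cause of both.
Each of the other candidates lacks a causal path to at least one of educational attainment and marital status stability, so they do not confound the relationship.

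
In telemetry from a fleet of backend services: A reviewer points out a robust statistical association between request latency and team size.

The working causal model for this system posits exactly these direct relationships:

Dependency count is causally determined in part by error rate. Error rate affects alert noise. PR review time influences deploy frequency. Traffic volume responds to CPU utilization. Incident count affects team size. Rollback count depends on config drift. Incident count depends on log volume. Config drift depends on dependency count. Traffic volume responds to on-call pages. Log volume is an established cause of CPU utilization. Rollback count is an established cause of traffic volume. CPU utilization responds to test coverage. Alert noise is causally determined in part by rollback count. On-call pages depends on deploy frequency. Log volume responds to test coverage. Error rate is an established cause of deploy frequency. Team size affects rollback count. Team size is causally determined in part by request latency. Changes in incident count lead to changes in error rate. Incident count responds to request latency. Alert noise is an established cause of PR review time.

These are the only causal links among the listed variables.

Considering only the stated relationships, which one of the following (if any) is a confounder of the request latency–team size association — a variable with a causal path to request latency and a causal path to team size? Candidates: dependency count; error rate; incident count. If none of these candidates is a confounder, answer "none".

None of the listed candidates has causal paths to both request latency and team size in the stated relationships, so none is a common cause.

none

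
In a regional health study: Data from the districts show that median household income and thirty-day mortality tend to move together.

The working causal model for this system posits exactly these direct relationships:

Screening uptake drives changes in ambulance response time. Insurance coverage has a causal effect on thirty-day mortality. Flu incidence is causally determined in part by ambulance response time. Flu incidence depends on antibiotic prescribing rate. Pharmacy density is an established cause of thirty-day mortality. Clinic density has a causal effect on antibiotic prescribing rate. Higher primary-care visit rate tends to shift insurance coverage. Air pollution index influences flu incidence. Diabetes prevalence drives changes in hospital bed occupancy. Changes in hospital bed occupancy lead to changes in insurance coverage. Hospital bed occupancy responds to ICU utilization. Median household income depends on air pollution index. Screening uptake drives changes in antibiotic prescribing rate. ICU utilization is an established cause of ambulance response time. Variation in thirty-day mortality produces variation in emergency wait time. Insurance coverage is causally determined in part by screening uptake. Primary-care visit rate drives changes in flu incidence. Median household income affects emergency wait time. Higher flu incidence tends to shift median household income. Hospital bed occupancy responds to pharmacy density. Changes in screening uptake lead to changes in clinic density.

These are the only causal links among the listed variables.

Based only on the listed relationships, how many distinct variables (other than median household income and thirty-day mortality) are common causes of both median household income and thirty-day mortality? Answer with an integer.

3

The common causes are: ICU utilization (to median household income via ICU utilization → ambulance response time → flu incidence → median household income; to thirty-day mortality via ICU utilization → hospital bed occupancy → insurance coverage → thirty-day mortality); primary-care visit rate (to median household income via primary-care visit rate → flu incidence → median household income; to thirty-day mortality via primary-care visit rate → insurance coverage → thirty-day mortality); screening uptake (to median household income via screening uptake → ambulance response time → flu incidence → median household income; to thirty-day mortality via screening uptake → insurance coverage → thirty-day mortality).
Every other variable lacks a causal path to at least one of median household income and thirty-day mortality.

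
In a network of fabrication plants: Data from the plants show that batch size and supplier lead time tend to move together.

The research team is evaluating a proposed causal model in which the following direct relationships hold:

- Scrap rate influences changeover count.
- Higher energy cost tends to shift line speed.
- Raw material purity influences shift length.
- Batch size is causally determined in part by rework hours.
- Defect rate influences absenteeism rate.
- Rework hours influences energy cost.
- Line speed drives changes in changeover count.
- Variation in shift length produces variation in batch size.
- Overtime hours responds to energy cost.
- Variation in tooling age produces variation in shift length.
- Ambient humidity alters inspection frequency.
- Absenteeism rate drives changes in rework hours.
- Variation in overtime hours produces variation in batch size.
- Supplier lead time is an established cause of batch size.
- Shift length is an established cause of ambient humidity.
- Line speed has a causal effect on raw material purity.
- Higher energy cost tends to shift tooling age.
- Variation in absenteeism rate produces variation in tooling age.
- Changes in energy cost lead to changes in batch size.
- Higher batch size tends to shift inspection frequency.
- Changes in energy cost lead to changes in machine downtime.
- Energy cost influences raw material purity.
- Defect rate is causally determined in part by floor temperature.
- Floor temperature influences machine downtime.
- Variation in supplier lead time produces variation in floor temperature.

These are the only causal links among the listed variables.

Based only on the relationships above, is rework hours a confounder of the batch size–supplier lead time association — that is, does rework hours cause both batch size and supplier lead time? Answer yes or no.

Rework hours has no stated causal path to supplier lead time. A confounder must cause both variables, so rework hours does not qualify.

no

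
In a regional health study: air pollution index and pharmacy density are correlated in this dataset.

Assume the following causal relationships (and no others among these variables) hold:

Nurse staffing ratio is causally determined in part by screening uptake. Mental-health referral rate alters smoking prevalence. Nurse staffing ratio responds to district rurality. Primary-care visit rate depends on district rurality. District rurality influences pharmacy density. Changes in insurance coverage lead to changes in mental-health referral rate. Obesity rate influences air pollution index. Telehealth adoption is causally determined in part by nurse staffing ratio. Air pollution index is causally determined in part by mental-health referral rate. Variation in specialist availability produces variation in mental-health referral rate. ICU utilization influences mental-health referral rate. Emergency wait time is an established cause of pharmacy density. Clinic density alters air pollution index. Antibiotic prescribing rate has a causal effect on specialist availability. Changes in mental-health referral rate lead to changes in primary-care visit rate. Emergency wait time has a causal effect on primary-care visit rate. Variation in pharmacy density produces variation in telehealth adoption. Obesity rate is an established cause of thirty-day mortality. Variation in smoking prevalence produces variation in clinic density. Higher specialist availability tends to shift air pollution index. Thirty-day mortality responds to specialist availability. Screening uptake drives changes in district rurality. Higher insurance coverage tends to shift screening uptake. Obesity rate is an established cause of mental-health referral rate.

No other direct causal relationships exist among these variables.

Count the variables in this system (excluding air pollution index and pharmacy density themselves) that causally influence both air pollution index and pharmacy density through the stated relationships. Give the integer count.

The common causes are: insurance coverage (to air pollution index via insurance coverage → mental-health referral rate → air pollution index; to pharmacy density via insurance coverage → screening uptake → district rurality → pharmacy density).
Every other variable lacks a causal path to at least one of air pollution index and pharmacy density.

1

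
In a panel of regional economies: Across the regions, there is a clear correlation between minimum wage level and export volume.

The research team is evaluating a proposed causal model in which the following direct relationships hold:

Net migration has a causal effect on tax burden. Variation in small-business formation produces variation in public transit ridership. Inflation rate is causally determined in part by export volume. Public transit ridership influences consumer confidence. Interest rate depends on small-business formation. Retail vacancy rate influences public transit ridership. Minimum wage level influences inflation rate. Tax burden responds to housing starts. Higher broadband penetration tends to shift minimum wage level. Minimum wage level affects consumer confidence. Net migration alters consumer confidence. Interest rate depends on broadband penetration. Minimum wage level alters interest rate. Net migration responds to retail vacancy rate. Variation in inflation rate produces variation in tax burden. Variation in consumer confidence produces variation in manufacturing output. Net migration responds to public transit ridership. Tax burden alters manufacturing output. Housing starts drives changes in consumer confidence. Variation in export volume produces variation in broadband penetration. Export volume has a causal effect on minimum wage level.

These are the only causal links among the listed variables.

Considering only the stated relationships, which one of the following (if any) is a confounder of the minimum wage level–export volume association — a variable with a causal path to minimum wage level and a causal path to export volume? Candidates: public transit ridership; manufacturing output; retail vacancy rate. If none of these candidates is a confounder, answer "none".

None of the listed candidates has causal paths to both minimum wage level and export volume in the stated relationships, so none is a common cause.

none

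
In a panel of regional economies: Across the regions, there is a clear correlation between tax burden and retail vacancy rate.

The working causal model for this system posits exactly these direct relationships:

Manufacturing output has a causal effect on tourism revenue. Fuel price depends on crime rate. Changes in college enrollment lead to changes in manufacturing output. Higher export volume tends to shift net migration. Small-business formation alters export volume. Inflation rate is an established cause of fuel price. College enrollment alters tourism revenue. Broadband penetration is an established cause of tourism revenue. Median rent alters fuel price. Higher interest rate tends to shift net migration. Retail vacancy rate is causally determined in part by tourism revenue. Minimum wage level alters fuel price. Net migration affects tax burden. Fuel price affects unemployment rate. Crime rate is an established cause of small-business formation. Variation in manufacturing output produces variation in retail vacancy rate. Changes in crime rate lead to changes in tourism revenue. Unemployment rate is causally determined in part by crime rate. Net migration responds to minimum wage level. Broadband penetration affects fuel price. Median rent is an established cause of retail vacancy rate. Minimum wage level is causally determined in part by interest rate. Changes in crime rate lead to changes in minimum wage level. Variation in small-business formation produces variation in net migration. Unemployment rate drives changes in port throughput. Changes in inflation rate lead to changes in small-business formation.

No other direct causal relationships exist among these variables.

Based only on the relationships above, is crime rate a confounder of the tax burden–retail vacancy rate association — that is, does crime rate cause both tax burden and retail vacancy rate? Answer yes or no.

Crime rate has a causal path to tax burden (crime rate → minimum wage level → net migration → tax burden) and to retail vacancy rate (crime rate → tourism revenue → retail vacancy rate), so it is a common cause of both — a confounder.

yes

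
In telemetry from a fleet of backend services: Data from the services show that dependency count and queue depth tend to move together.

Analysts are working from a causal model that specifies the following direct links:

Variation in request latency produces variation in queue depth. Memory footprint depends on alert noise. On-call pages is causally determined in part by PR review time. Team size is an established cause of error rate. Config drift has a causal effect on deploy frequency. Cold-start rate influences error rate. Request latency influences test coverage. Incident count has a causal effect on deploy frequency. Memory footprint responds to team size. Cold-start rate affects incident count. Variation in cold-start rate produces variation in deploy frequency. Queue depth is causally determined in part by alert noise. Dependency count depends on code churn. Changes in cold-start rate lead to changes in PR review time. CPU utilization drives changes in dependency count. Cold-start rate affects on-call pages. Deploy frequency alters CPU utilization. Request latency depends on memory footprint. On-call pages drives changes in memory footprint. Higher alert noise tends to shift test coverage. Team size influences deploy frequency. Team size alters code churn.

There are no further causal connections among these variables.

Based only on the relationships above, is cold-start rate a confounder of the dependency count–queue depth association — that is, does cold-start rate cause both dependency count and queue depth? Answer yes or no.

yes

Cold-start rate has a causal path to dependency count (cold-start rate → deploy frequency → CPU utilization → dependency count) and to queue depth (cold-start rate → on-call pages → memory footprint → request latency → queue depth), so it is a common cause of both — a confounder.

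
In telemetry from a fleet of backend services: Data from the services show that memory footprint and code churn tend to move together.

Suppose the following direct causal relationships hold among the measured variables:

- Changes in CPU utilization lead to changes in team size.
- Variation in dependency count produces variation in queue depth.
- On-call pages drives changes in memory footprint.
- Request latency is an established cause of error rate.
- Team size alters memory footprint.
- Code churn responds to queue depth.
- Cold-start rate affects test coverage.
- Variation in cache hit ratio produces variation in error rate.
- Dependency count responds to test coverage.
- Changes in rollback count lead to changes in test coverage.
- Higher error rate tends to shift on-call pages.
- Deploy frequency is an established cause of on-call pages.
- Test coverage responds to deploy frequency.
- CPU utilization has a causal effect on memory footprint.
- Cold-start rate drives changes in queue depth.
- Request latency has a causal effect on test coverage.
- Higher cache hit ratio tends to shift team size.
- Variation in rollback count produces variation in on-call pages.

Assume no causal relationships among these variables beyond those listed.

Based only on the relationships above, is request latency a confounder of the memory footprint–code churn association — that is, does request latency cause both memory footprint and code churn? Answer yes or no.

yes

Request latency has a causal path to memory footprint (request latency → error rate → on-call pages → memory footprint) and to code churn (request latency → test coverage → dependency count → queue depth → code churn), so it is a common cause of both — a confounder.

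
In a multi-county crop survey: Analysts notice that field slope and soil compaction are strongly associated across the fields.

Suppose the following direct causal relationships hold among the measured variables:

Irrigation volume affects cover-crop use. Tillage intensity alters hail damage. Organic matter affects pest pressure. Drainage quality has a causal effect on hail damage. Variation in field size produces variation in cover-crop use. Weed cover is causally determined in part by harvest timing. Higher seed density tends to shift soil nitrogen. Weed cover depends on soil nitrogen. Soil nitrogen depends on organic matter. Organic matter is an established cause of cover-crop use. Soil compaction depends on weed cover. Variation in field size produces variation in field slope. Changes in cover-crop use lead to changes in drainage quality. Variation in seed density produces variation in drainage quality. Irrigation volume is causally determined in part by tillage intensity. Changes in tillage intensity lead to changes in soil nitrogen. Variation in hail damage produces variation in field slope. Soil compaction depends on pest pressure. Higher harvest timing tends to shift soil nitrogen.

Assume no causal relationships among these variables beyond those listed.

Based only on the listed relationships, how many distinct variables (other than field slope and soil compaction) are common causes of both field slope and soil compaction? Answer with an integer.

3

The common causes are: organic matter (to field slope via organic matter → cover-crop use → drainage quality → hail damage → field slope; to soil compaction via organic matter → pest pressure → soil compaction); seed density (to field slope via seed density → drainage quality → hail damage → field slope; to soil compaction via seed density → soil nitrogen → weed cover → soil compaction); tillage intensity (to field slope via tillage intensity → hail damage → field slope; to soil compaction via tillage intensity → soil nitrogen → weed cover → soil compaction).
Every other variable lacks a causal path to at least one of field slope and soil compaction.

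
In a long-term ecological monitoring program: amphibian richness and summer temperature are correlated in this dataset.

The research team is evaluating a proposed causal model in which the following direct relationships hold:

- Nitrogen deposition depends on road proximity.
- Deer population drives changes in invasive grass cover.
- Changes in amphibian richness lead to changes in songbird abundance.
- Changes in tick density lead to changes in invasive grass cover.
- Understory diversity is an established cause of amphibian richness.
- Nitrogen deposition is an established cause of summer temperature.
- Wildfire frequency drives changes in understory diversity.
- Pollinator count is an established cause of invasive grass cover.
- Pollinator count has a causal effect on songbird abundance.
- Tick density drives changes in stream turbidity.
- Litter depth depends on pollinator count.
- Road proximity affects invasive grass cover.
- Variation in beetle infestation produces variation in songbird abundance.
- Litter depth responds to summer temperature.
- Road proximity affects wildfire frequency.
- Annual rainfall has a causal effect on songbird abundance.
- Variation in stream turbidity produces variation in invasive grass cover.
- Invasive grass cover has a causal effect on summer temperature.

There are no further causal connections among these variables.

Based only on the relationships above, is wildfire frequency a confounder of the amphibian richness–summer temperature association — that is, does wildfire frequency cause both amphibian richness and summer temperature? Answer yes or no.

Wildfire frequency has no stated causal path to summer temperature. A confounder must cause both variables, so wildfire frequency does not qualify.

no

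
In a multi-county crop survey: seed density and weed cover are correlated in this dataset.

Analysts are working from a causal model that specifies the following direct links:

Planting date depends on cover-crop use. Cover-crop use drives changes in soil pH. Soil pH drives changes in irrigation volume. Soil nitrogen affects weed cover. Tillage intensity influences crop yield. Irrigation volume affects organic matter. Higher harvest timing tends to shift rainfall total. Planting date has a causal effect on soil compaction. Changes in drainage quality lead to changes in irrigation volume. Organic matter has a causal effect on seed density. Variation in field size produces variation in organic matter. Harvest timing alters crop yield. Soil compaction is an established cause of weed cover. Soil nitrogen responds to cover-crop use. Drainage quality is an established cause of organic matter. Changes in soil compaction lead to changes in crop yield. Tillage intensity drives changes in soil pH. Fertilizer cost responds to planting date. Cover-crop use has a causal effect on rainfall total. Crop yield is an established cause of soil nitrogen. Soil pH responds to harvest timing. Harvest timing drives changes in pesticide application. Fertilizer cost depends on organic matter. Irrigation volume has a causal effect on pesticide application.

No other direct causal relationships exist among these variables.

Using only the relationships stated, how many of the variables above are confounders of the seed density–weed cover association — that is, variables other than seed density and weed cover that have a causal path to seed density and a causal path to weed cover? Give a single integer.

3

The common causes are: cover-crop use (to seed density via cover-crop use → soil pH → irrigation volume → organic matter → seed density; to weed cover via cover-crop use → soil nitrogen → weed cover); harvest timing (to seed density via harvest timing → soil pH → irrigation volume → organic matter → seed density; to weed cover via harvest timing → crop yield → soil nitrogen → weed cover); tillage intensity (to seed density via tillage intensity → soil pH → irrigation volume → organic matter → seed density; to weed cover via tillage intensity → crop yield → soil nitrogen → weed cover).
Every other variable lacks a causal path to at least one of seed density and weed cover.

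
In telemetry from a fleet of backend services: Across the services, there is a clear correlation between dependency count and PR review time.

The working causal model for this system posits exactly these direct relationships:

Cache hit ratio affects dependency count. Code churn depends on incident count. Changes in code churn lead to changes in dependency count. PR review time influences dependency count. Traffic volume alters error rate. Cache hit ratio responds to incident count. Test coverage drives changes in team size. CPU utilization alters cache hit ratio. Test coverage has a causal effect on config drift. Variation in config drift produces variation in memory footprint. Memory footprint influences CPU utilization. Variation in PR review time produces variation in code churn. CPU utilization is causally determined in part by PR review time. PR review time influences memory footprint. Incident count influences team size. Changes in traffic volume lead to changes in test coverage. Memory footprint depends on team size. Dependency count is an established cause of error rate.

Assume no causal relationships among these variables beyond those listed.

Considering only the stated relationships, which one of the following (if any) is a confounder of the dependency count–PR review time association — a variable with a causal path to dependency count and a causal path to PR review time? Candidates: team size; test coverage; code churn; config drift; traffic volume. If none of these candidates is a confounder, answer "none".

None of the listed candidates has causal paths to both dependency count and PR review time in the stated relationships, so none is a common cause.

none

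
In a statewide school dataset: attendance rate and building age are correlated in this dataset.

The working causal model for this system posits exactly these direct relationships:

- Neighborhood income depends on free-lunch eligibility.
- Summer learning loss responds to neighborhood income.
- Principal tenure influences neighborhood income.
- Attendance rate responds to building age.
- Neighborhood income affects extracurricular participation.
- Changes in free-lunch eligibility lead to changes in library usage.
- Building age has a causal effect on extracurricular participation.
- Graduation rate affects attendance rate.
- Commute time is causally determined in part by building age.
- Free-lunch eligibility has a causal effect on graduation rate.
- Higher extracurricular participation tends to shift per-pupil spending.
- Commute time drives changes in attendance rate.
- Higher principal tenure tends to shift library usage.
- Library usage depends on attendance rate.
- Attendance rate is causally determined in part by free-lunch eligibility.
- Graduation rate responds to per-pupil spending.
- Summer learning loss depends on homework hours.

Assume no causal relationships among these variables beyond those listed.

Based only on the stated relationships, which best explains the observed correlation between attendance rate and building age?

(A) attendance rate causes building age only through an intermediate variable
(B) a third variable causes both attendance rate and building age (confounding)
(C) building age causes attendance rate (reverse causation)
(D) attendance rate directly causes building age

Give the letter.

The stated link runs building age → attendance rate; attendance rate has no causal path to building age. No variable causes both, so confounding is ruled out. The correlation reflects reverse causation.

C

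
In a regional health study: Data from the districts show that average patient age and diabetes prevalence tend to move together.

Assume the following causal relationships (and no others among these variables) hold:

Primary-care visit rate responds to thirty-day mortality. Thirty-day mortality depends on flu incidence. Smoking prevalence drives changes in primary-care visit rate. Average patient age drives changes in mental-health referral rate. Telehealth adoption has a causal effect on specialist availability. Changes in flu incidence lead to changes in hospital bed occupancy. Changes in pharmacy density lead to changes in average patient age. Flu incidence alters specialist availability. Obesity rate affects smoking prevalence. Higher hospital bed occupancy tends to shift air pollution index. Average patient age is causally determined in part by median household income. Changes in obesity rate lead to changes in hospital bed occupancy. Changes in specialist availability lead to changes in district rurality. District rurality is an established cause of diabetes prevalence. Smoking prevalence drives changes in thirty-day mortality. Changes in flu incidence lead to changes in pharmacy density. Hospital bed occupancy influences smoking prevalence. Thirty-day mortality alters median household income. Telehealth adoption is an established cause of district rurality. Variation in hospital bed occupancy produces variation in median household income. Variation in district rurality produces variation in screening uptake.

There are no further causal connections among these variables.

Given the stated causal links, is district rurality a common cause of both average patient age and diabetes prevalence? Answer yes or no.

no

District rurality has no stated causal path to average patient age. A confounder must cause both variables, so district rurality does not qualify.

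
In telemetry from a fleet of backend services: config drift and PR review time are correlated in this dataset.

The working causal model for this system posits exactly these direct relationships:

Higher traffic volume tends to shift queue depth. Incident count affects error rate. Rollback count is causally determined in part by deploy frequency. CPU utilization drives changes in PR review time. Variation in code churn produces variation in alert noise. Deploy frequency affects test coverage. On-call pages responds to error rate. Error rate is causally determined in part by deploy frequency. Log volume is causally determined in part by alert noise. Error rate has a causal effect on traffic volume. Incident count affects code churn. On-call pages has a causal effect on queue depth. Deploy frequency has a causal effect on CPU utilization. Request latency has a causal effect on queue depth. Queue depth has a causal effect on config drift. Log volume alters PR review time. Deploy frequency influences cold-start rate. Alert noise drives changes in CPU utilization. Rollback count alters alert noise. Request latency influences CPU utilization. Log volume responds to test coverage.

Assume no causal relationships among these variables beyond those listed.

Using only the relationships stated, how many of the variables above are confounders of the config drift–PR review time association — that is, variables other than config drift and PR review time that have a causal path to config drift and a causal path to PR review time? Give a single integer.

3

The common causes are: deploy frequency (to config drift via deploy frequency → error rate → traffic volume → queue depth → config drift; to PR review time via deploy frequency → CPU utilization → PR review time); incident count (to config drift via incident count → error rate → traffic volume → queue depth → config drift; to PR review time via incident count → code churn → alert noise → CPU utilization → PR review time); request latency (to config drift via request latency → queue depth → config drift; to PR review time via request latency → CPU utilization → PR review time).
Every other variable lacks a causal path to at least one of config drift and PR review time.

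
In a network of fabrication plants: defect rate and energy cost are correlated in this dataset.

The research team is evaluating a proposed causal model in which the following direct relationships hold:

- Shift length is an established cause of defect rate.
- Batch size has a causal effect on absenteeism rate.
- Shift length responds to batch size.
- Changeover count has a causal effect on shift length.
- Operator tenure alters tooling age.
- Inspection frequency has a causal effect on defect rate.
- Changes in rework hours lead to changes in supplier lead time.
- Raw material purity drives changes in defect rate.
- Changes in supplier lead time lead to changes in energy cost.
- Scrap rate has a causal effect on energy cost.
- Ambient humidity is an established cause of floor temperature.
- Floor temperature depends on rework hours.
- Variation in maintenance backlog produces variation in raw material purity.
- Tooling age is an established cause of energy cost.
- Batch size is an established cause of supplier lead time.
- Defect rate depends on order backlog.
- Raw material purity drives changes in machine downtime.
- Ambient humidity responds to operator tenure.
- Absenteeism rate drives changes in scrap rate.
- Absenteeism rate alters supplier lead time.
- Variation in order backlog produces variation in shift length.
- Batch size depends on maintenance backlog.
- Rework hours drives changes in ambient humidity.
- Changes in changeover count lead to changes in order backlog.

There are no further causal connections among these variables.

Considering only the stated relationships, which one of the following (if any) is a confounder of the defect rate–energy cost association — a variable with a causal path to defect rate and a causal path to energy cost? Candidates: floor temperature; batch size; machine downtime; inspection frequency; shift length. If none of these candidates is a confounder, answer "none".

batch size

Batch size causes defect rate (batch size → shift length → defect rate) and also causes energy cost (batch size → supplier lead time → energy cost); it is a common cause of both.
Each of the other candidates lacks a causal path to at least one of defect rate and energy cost, so they do not confound the relationship.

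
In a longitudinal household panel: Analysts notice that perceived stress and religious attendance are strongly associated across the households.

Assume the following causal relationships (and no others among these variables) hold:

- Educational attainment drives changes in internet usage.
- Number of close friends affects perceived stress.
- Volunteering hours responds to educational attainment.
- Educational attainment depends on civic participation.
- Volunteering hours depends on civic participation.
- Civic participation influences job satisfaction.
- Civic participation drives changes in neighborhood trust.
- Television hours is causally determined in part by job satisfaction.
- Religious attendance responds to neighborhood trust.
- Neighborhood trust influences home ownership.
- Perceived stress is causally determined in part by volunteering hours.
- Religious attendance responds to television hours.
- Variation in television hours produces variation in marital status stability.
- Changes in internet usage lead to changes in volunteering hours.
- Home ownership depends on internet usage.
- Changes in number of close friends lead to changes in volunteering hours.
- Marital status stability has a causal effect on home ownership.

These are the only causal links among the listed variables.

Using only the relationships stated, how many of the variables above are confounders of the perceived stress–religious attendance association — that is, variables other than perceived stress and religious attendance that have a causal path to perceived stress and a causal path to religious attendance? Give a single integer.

The common causes are: civic participation (to perceived stress via civic participation → volunteering hours → perceived stress; to religious attendance via civic participation → neighborhood trust → religious attendance).
Every other variable lacks a causal path to at least one of perceived stress and religious attendance.

1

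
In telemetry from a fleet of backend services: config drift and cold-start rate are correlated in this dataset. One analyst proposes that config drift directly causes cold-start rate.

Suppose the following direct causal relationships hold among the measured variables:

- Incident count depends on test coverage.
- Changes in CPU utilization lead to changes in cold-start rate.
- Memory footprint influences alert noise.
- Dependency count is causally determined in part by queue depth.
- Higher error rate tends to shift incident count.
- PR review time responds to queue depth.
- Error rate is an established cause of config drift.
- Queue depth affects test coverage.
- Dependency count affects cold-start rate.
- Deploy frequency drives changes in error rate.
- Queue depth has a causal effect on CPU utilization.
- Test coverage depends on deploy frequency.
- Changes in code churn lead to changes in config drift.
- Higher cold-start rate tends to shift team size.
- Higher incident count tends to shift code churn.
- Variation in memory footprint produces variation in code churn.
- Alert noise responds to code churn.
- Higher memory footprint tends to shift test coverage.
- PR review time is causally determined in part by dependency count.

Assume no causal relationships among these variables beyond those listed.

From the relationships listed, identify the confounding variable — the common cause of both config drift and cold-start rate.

Queue depth has a causal path to config drift (queue depth → test coverage → incident count → code churn → config drift) and a separate causal path to cold-start rate (queue depth → dependency count → cold-start rate), so it is a common cause of both.
No stated relationship gives config drift a causal route to cold-start rate, so the correlation is explained by the shared upstream cause rather than a direct effect.

queue depth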